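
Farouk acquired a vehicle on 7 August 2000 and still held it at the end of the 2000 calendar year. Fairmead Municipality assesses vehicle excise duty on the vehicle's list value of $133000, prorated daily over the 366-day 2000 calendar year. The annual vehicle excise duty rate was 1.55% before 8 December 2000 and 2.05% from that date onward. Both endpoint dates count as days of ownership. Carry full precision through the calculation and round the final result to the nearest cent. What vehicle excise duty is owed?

7 August – 7 December 2000: 123 days at 1.55% → $133000 × 1.55% × 123/366 = $692.7992
8 December – 31 December 2000: 24 days at 2.05% → $133000 × 2.05% × 24/366 = $178.7869
Total = $871.5861

$871.59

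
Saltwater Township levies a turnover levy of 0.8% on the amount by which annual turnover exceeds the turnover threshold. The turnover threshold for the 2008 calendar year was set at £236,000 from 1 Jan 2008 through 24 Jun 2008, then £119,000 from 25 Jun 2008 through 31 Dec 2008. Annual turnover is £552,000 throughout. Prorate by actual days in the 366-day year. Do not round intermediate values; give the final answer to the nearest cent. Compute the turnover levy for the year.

1 Jan – 24 Jun 2008: 176 days, exemption £236,000 → (£552,000 − £236,000) × 0.8% × 176/366 = £1,215.6503
25 Jun – 31 Dec 2008: 190 days, exemption £119,000 → (£552,000 − £119,000) × 0.8% × 190/366 = £1,798.2514
Total = £3,013.9016

£3,013.90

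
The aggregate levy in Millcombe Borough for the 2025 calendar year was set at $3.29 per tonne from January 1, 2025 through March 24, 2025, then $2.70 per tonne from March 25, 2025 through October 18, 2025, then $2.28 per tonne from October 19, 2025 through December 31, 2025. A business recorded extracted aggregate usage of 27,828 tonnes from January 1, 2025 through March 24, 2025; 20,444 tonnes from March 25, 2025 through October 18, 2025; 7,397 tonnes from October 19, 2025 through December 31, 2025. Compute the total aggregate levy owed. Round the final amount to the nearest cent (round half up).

January 1 – March 24, 2025: 27,828 tonnes at $3.29/tonne → $91,554.12
March 25 – October 18, 2025: 20,444 tonnes at $2.70/tonne → $55,198.80
October 19 – December 31, 2025: 7,397 tonnes at $2.28/tonne → $16,865.16

$163,618.08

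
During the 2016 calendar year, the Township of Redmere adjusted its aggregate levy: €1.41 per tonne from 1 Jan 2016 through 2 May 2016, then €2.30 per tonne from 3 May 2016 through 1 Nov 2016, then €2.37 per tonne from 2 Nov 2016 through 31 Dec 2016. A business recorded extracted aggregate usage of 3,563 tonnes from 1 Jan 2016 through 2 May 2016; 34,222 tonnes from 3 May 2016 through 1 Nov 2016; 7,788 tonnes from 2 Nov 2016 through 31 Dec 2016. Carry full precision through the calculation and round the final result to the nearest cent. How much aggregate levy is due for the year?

1 Jan – 2 May 2016: 3,563 tonnes at €1.41/tonne → €5023.83
3 May – 1 Nov 2016: 34,222 tonnes at €2.30/tonne → €78710.60
2 Nov – 31 Dec 2016: 7,788 tonnes at €2.37/tonne → €18457.56

€102191.99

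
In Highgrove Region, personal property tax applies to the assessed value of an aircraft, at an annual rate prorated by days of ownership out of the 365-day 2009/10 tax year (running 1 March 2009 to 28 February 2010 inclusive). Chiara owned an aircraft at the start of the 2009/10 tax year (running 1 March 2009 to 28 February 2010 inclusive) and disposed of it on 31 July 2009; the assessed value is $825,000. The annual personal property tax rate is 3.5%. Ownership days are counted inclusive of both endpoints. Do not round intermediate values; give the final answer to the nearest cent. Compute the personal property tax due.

$12,103.77

Days held (1 March – 31 July 2009): 153 out of 365
Tax = $825,000 × 3.5% × 153/365 = $12,103.7671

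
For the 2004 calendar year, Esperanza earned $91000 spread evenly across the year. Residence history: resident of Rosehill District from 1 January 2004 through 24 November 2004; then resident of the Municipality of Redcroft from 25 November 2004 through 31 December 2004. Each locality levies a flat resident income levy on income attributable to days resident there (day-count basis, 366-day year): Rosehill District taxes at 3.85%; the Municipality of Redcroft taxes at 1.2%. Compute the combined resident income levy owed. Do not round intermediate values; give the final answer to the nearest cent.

$3259.71

Rosehill District, 1 January – 24 November 2004: 329 days → $91000 × 3.85% × 329/366 = $3149.3210
The Municipality of Redcroft, 25 November – 31 December 2004: 37 days → $91000 × 1.2% × 37/366 = $110.3934
Total = $3259.7145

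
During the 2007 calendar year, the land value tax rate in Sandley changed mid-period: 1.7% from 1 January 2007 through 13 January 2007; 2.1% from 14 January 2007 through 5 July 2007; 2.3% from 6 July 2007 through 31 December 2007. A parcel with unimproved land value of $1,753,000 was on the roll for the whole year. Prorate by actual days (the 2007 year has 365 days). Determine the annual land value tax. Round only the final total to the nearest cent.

1 January – 13 January 2007: 13 days at 1.7% → $1,753,000 × 1.7% × 13/365 = $1,061.4055
14 January – 5 July 2007: 173 days at 2.1% → $1,753,000 × 2.1% × 173/365 = $17,448.3534
6 July – 31 December 2007: 179 days at 2.3% → $1,753,000 × 2.3% × 179/365 = $19,772.8795
Total = $38,282.6384

$38,282.64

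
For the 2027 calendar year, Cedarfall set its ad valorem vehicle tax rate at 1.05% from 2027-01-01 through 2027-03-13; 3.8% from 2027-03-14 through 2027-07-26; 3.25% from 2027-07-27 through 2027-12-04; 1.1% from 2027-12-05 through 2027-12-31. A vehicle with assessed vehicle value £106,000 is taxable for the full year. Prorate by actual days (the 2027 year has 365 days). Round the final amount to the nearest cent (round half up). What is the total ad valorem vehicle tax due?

£3,032.04

2027-01-01 to 2027-03-13: 72 days at 1.05% → £106,000 × 1.05% × 72/365 = £219.5507
2027-03-14 to 2027-07-26: 135 days at 3.8% → £106,000 × 3.8% × 135/365 = £1,489.8082
2027-07-27 to 2027-12-04: 131 days at 3.25% → £106,000 × 3.25% × 131/365 = £1,236.4247
2027-12-05 to 2027-12-31: 27 days at 1.1% → £106,000 × 1.1% × 27/365 = £86.2521
Total = £3,032.0356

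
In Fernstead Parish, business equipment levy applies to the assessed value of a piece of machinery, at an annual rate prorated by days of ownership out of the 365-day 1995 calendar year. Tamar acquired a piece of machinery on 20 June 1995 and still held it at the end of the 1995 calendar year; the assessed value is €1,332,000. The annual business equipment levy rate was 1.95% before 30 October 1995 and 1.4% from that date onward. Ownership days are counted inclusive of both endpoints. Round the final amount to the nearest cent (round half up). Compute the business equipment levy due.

€12,612.03

20 June – 29 October 1995: 132 days at 1.95% → €1,332,000 × 1.95% × 132/365 = €9,393.3370
30 October – 31 December 1995: 63 days at 1.4% → €1,332,000 × 1.4% × 63/365 = €3,218.6959
Total = €12,612.0329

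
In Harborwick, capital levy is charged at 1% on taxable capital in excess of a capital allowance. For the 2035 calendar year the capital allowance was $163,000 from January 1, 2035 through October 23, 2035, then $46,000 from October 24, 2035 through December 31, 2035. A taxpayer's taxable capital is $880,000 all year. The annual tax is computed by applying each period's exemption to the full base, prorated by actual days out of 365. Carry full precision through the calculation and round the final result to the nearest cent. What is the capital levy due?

$7,391.18

January 1 – October 23, 2035: 296 days, exemption $163,000 → ($880,000 − $163,000) × 1% × 296/365 = $5,814.5753
October 24 – December 31, 2035: 69 days, exemption $46,000 → ($880,000 − $46,000) × 1% × 69/365 = $1,576.6027
Total = $7,391.1781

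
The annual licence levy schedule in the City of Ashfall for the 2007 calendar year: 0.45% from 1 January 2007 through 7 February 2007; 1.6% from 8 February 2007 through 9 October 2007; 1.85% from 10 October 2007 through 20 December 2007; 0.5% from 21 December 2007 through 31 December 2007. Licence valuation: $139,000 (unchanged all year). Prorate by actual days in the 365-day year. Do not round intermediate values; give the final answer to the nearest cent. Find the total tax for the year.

1 January – 7 February 2007: 38 days at 0.45% → $139,000 × 0.45% × 38/365 = $65.1205
8 February – 9 October 2007: 244 days at 1.6% → $139,000 × 1.6% × 244/365 = $1,486.7288
10 October – 20 December 2007: 72 days at 1.85% → $139,000 × 1.85% × 72/365 = $507.2548
21 December – 31 December 2007: 11 days at 0.5% → $139,000 × 0.5% × 11/365 = $20.9452
Total = $2,080.0493

$2,080.05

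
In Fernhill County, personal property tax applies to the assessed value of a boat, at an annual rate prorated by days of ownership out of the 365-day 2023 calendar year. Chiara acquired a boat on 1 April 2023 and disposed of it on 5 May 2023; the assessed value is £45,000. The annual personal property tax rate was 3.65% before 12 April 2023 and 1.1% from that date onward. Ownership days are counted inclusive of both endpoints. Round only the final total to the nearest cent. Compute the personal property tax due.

1 April – 11 April 2023: 11 days at 3.65% → £45,000 × 3.65% × 11/365 = £49.5000
12 April – 5 May 2023: 24 days at 1.1% → £45,000 × 1.1% × 24/365 = £32.5479
Total = £82.0479

£82.05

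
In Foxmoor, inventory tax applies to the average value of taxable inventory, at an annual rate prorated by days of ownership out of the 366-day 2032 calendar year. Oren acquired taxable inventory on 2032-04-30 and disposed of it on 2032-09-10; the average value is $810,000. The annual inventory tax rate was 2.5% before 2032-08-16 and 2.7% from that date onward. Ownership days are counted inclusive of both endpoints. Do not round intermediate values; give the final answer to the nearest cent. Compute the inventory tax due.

$7,529.02

2032-04-30 to 2032-08-15: 108 days at 2.5% → $810,000 × 2.5% × 108/366 = $5,975.4098
2032-08-16 to 2032-09-10: 26 days at 2.7% → $810,000 × 2.7% × 26/366 = $1,553.6066
Total = $7,529.0164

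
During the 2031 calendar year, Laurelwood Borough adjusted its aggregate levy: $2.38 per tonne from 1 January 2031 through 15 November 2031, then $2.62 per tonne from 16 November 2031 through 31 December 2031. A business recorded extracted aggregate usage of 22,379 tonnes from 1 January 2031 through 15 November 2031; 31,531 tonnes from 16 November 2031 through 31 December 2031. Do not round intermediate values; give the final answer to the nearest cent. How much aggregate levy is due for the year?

$135,873.24

1 January – 15 November 2031: 22,379 tonnes at $2.38/tonne → $53,262.02
16 November – 31 December 2031: 31,531 tonnes at $2.62/tonne → $82,611.22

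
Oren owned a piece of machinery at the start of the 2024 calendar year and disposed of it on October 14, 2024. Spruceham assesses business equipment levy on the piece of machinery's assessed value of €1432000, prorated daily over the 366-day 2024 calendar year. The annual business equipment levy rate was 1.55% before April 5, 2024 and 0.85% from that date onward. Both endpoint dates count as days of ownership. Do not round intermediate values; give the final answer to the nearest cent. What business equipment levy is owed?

€12179.83

January 1 – April 4, 2024: 95 days at 1.55% → €1432000 × 1.55% × 95/366 = €5761.2568
April 5 – October 14, 2024: 193 days at 0.85% → €1432000 × 0.85% × 193/366 = €6418.5683
Total = €12179.8251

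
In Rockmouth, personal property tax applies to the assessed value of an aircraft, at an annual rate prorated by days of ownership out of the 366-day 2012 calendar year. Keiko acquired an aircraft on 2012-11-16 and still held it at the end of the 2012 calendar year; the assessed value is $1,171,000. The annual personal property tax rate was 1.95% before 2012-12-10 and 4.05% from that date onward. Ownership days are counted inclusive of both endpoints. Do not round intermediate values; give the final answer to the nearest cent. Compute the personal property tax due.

$4,348.06

2012-11-16 to 2012-12-09: 24 days at 1.95% → $1,171,000 × 1.95% × 24/366 = $1,497.3443
2012-12-10 to 2012-12-31: 22 days at 4.05% → $1,171,000 × 4.05% × 22/366 = $2,850.7131
Total = $4,348.0574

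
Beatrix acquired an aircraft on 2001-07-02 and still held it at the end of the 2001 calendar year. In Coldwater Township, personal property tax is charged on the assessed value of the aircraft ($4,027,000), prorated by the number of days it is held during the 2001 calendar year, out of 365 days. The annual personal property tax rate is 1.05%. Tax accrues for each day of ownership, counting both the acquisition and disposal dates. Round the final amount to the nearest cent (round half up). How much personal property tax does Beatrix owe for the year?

$21,199.67

Days held (2001-07-02 to 2001-12-31): 183 out of 365
Tax = $4,027,000 × 1.05% × 183/365 = $21,199.6726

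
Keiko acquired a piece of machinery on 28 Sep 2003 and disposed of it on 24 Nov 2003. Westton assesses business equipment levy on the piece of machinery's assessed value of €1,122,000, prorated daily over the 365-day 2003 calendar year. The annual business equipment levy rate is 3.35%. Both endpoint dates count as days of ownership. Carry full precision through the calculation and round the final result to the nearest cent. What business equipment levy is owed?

€5,972.73

Days held (28 Sep – 24 Nov 2003): 58 out of 365
Tax = €1,122,000 × 3.35% × 58/365 = €5,972.7288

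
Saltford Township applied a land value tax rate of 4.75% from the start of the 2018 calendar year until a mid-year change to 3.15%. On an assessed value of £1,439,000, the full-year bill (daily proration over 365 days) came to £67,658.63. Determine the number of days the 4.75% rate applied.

Let d = days at the first rate; then 365 − d days at the second rate.
£1,439,000 × [4.75%·d + 3.15%·(365−d)] / 365 = £67,658.63
Solving gives d = 354, so the new rate took effect on 21 Dec 2018.

354 days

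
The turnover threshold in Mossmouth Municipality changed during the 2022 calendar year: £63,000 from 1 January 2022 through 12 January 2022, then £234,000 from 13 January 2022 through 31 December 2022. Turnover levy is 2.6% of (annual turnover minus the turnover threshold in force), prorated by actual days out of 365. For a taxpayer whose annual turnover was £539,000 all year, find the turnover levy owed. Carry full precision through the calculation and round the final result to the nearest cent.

£8,076.17

1 January – 12 January 2022: 12 days, exemption £63,000 → (£539,000 − £63,000) × 2.6% × 12/365 = £406.8822
13 January – 31 December 2022: 353 days, exemption £234,000 → (£539,000 − £234,000) × 2.6% × 353/365 = £7,669.2877
Total = £8,076.1699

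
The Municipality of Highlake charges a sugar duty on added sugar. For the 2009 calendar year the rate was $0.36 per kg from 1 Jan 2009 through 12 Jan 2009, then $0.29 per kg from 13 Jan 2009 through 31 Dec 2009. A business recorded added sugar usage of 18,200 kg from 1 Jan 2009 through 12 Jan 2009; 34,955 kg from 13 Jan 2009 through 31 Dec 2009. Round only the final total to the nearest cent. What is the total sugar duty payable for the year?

1 Jan – 12 Jan 2009: 18,200 kg at $0.36/kg → $6,552.00
13 Jan – 31 Dec 2009: 34,955 kg at $0.29/kg → $10,136.95

$16,688.95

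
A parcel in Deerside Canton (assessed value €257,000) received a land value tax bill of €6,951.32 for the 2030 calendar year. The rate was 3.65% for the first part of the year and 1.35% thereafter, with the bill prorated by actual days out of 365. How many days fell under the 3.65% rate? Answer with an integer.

215 days

Let d = days at the first rate; then 365 − d days at the second rate.
€257,000 × [3.65%·d + 1.35%·(365−d)] / 365 = €6,951.32
Solving gives d = 215, so the new rate took effect on 4 Aug 2030.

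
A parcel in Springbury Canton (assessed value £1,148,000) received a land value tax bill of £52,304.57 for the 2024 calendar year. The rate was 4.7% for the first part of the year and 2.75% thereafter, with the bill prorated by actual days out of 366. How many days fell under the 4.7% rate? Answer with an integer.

Let d = days at the first rate; then 366 − d days at the second rate.
£1,148,000 × [4.7%·d + 2.75%·(366−d)] / 366 = £52,304.57
Solving gives d = 339, so the new rate took effect on December 5, 2024.

339 days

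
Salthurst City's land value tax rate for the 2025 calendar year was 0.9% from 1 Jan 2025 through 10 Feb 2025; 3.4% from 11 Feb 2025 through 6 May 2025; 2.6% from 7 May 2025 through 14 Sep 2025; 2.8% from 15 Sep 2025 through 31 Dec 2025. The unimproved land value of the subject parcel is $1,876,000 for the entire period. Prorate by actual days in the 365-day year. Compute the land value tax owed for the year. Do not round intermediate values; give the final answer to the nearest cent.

1 Jan – 10 Feb 2025: 41 days at 0.9% → $1,876,000 × 0.9% × 41/365 = $1,896.5589
11 Feb – 6 May 2025: 85 days at 3.4% → $1,876,000 × 3.4% × 85/365 = $14,853.8082
7 May – 14 Sep 2025: 131 days at 2.6% → $1,876,000 × 2.6% × 131/365 = $17,505.9068
15 Sep – 31 Dec 2025: 108 days at 2.8% → $1,876,000 × 2.8% × 108/365 = $15,542.5315
Total = $49,798.8055

$49,798.81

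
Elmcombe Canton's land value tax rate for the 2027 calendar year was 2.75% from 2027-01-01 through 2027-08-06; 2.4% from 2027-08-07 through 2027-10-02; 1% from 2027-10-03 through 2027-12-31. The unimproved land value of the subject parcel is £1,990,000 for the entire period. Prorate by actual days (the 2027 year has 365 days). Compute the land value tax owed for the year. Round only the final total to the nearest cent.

2027-01-01 to 2027-08-06: 218 days at 2.75% → £1,990,000 × 2.75% × 218/365 = £32,685.0685
2027-08-07 to 2027-10-02: 57 days at 2.4% → £1,990,000 × 2.4% × 57/365 = £7,458.4110
2027-10-03 to 2027-12-31: 90 days at 1% → £1,990,000 × 1% × 90/365 = £4,906.8493
Total = £45,050.3288

£45,050.33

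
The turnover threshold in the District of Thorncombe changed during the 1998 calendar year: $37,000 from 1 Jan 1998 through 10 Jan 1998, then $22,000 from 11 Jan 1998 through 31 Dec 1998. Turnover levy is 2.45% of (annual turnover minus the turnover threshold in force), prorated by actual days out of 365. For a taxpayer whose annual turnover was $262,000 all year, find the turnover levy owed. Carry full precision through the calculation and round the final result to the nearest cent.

$5,869.93

1 Jan – 10 Jan 1998: 10 days, exemption $37,000 → ($262,000 − $37,000) × 2.45% × 10/365 = $151.0274
11 Jan – 31 Dec 1998: 355 days, exemption $22,000 → ($262,000 − $22,000) × 2.45% × 355/365 = $5,718.9041
Total = $5,869.9315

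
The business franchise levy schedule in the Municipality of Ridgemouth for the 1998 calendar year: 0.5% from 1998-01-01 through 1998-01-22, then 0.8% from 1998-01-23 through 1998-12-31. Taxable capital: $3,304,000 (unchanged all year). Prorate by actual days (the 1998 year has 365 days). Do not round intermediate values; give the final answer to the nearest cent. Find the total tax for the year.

$25,834.56

1998-01-01 to 1998-01-22: 22 days at 0.5% → $3,304,000 × 0.5% × 22/365 = $995.7260
1998-01-23 to 1998-12-31: 343 days at 0.8% → $3,304,000 × 0.8% × 343/365 = $24,838.8384
Total = $25,834.5644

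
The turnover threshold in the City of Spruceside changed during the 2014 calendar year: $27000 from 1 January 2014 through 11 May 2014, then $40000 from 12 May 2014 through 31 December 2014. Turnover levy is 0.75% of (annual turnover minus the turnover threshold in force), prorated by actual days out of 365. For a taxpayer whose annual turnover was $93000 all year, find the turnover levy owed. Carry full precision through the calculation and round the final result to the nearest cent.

1 January – 11 May 2014: 131 days, exemption $27000 → ($93000 − $27000) × 0.75% × 131/365 = $177.6575
12 May – 31 December 2014: 234 days, exemption $40000 → ($93000 − $40000) × 0.75% × 234/365 = $254.8356
Total = $432.4932

$432.49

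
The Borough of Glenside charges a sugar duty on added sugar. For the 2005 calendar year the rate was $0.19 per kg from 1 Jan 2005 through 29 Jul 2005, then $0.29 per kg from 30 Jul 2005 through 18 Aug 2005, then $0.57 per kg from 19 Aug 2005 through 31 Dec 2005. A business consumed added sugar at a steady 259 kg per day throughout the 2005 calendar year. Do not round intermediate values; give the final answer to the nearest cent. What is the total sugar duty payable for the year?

$31766.35

1 Jan – 29 Jul 2005: 210 days × 259 kg/day = 54,390 kg at $0.19/kg → $10334.10
30 Jul – 18 Aug 2005: 20 days × 259 kg/day = 5,180 kg at $0.29/kg → $1502.20
19 Aug – 31 Dec 2005: 135 days × 259 kg/day = 34,965 kg at $0.57/kg → $19930.05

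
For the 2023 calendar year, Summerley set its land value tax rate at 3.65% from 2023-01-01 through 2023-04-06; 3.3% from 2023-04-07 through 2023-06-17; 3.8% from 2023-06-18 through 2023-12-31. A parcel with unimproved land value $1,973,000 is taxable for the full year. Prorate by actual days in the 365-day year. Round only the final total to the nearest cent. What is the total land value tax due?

2023-01-01 to 2023-04-06: 96 days at 3.65% → $1,973,000 × 3.65% × 96/365 = $18,940.8000
2023-04-07 to 2023-06-17: 72 days at 3.3% → $1,973,000 × 3.3% × 72/365 = $12,843.4192
2023-06-18 to 2023-12-31: 197 days at 3.8% → $1,973,000 × 3.8% × 197/365 = $40,465.4192
Total = $72,249.6384

$72,249.64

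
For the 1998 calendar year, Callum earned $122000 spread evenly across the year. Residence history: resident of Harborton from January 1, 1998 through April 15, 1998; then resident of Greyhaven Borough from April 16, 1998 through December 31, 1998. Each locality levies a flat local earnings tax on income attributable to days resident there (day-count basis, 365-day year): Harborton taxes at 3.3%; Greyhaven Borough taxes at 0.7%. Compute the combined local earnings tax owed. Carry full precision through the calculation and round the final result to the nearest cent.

Harborton, January 1 – April 15, 1998: 105 days → $122000 × 3.3% × 105/365 = $1158.1644
Greyhaven Borough, April 16 – December 31, 1998: 260 days → $122000 × 0.7% × 260/365 = $608.3288
Total = $1766.4932

$1766.49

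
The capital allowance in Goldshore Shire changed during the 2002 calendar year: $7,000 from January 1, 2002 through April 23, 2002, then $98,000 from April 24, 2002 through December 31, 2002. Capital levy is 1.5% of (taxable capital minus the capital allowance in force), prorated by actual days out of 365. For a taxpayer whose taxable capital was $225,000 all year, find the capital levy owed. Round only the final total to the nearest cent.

January 1 – April 23, 2002: 113 days, exemption $7,000 → ($225,000 − $7,000) × 1.5% × 113/365 = $1,012.3562
April 24 – December 31, 2002: 252 days, exemption $98,000 → ($225,000 − $98,000) × 1.5% × 252/365 = $1,315.2329
Total = $2,327.5890

$2,327.59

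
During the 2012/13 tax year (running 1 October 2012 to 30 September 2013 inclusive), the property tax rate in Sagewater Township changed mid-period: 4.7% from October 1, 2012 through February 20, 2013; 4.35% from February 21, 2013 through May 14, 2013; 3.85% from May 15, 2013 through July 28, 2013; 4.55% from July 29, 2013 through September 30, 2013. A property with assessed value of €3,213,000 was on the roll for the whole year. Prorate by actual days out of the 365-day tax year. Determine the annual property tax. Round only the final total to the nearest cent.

October 1, 2012 – February 20, 2013: 143 days at 4.7% → €3,213,000 × 4.7% × 143/365 = €59,163.2137
February 21 – May 14, 2013: 83 days at 4.35% → €3,213,000 × 4.35% × 83/365 = €31,782.2918
May 15 – July 28, 2013: 75 days at 3.85% → €3,213,000 × 3.85% × 75/365 = €25,417.9110
July 29 – September 30, 2013: 64 days at 4.55% → €3,213,000 × 4.55% × 64/365 = €25,633.5781
Total = €141,996.9945

€141,996.99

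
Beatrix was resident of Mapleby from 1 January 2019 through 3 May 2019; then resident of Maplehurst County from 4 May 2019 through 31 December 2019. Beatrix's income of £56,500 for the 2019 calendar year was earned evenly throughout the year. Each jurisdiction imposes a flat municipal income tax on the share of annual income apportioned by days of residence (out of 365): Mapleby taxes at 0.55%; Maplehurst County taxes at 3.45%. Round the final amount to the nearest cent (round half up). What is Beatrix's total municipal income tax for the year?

£1,397.10

Mapleby, 1 January – 3 May 2019: 123 days → £56,500 × 0.55% × 123/365 = £104.7185
Maplehurst County, 4 May – 31 December 2019: 242 days → £56,500 × 3.45% × 242/365 = £1,292.3795
Total = £1,397.0979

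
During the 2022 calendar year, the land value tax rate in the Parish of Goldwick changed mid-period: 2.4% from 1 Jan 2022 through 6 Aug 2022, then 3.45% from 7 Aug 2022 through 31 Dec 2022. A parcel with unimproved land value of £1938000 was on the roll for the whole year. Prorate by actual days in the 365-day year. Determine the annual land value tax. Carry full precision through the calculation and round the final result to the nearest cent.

1 Jan – 6 Aug 2022: 218 days at 2.4% → £1938000 × 2.4% × 218/365 = £27779.7699
7 Aug – 31 Dec 2022: 147 days at 3.45% → £1938000 × 3.45% × 147/365 = £26927.5808
Total = £54707.3507

£54707.35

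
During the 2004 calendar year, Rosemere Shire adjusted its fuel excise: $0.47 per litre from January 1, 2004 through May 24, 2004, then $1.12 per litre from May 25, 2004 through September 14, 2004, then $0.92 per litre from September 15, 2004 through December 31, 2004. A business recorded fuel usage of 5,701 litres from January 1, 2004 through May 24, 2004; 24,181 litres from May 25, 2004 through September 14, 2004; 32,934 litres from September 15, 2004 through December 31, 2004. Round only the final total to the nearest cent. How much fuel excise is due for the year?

$60,061.47

January 1 – May 24, 2004: 5,701 litres at $0.47/litre → $2,679.47
May 25 – September 14, 2004: 24,181 litres at $1.12/litre → $27,082.72
September 15 – December 31, 2004: 32,934 litres at $0.92/litre → $30,299.28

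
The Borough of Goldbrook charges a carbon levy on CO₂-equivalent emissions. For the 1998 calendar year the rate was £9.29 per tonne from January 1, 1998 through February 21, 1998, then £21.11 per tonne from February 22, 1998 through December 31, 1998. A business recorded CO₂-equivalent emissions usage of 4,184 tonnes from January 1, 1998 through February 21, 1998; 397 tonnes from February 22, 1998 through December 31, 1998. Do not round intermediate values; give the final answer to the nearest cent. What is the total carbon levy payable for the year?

£47,250.03

January 1 – February 21, 1998: 4,184 tonnes at £9.29/tonne → £38,869.36
February 22 – December 31, 1998: 397 tonnes at £21.11/tonne → £8,380.67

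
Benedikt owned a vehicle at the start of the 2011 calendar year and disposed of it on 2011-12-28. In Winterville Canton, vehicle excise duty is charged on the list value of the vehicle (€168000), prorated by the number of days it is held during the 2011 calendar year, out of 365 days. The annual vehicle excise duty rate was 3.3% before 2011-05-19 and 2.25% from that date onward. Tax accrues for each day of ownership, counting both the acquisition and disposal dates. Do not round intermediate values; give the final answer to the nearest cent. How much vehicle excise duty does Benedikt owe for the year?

€4415.87

2011-01-01 to 2011-05-18: 138 days at 3.3% → €168000 × 3.3% × 138/365 = €2096.0877
2011-05-19 to 2011-12-28: 224 days at 2.25% → €168000 × 2.25% × 224/365 = €2319.7808
Total = €4415.8685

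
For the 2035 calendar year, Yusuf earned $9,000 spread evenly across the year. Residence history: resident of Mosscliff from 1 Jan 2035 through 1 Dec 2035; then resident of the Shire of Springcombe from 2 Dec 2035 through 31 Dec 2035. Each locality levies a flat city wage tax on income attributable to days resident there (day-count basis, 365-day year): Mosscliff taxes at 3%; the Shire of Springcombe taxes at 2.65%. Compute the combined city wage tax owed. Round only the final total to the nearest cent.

$267.41

Mosscliff, 1 Jan – 1 Dec 2035: 335 days → $9,000 × 3% × 335/365 = $247.8082
The Shire of Springcombe, 2 Dec – 31 Dec 2035: 30 days → $9,000 × 2.65% × 30/365 = $19.6027
Total = $267.4110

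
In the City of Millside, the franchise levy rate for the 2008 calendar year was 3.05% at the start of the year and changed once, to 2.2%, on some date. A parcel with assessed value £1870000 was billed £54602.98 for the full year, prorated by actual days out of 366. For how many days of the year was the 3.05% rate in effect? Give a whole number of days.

310 days

Let d = days at the first rate; then 366 − d days at the second rate.
£1870000 × [3.05%·d + 2.2%·(366−d)] / 366 = £54602.98
Solving gives d = 310, so the new rate took effect on 6 November 2008.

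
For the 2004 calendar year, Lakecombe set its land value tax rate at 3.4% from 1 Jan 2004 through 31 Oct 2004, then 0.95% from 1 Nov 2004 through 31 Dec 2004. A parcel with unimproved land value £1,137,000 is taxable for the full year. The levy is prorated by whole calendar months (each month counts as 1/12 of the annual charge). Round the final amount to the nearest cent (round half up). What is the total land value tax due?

1 Jan – 31 Oct 2004: 10 months at 3.4% → £1,137,000 × 3.4% × 10/12 = £32,215.0000
1 Nov – 31 Dec 2004: 2 months at 0.95% → £1,137,000 × 0.95% × 2/12 = £1,800.2500
Total = £34,015.2500

£34,015.25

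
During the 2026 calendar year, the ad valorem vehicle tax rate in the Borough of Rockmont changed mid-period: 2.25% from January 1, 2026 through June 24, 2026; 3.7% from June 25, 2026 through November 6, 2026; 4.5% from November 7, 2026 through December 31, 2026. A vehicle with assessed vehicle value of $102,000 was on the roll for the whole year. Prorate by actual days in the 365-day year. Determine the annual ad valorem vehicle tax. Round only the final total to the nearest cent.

January 1 – June 24, 2026: 175 days at 2.25% → $102,000 × 2.25% × 175/365 = $1,100.3425
June 25 – November 6, 2026: 135 days at 3.7% → $102,000 × 3.7% × 135/365 = $1,395.8630
November 7 – December 31, 2026: 55 days at 4.5% → $102,000 × 4.5% × 55/365 = $691.6438
Total = $3,187.8493

$3,187.85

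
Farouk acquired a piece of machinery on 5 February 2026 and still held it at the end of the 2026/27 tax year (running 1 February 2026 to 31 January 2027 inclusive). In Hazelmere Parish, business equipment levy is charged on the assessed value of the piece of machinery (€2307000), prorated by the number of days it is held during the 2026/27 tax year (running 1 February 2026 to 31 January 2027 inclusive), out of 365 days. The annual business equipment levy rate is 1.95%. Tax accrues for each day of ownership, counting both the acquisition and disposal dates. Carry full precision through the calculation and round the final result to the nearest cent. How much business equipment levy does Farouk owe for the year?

€44493.50

Days held (5 February 2026 – 31 January 2027): 361 out of 365
Tax = €2307000 × 1.95% × 361/365 = €44493.4973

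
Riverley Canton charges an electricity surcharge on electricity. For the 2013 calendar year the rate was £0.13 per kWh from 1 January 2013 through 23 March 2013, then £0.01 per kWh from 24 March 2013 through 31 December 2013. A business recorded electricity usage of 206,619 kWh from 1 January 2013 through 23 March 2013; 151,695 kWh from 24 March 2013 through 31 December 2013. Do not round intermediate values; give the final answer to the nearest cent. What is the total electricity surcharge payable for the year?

1 January – 23 March 2013: 206,619 kWh at £0.13/kWh → £26,860.47
24 March – 31 December 2013: 151,695 kWh at £0.01/kWh → £1,516.95

£28,377.42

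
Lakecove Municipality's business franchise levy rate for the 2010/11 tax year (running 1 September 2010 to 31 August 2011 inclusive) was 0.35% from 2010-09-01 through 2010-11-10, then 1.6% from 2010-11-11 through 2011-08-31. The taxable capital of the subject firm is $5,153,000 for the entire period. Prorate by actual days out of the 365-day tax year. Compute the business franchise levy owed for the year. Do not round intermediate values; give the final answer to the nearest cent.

2010-09-01 to 2010-11-10: 71 days at 0.35% → $5,153,000 × 0.35% × 71/365 = $3,508.2753
2010-11-11 to 2011-08-31: 294 days at 1.6% → $5,153,000 × 1.6% × 294/365 = $66,410.1699
Total = $69,918.4452

$69,918.45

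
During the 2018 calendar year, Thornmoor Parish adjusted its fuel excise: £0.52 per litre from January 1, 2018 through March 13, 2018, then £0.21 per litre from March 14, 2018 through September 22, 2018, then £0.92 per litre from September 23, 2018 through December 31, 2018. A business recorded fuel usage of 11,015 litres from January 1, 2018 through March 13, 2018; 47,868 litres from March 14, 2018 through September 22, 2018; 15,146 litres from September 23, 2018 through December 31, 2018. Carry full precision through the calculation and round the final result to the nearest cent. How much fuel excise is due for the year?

£29,714.40

January 1 – March 13, 2018: 11,015 litres at £0.52/litre → £5,727.80
March 14 – September 22, 2018: 47,868 litres at £0.21/litre → £10,052.28
September 23 – December 31, 2018: 15,146 litres at £0.92/litre → £13,934.32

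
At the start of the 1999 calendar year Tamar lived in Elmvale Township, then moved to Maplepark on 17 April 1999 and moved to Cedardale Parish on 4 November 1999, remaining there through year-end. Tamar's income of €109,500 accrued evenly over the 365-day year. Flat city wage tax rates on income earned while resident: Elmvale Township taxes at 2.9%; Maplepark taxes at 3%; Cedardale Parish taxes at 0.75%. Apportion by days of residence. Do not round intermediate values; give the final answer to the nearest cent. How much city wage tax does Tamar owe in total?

Elmvale Township, 1 January – 16 April 1999: 106 days → €109,500 × 2.9% × 106/365 = €922.2000
Maplepark, 17 April – 3 November 1999: 201 days → €109,500 × 3% × 201/365 = €1,809.0000
Cedardale Parish, 4 November – 31 December 1999: 58 days → €109,500 × 0.75% × 58/365 = €130.5000
Total = €2,861.7000

€2,861.70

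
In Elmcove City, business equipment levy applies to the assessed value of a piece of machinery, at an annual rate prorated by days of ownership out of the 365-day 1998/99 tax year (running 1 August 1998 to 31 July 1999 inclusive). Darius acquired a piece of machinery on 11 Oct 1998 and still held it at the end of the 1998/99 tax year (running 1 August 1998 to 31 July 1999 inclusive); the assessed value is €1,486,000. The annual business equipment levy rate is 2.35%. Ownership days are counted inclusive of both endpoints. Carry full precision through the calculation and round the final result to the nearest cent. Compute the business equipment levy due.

Days held (11 Oct 1998 – 31 Jul 1999): 294 out of 365
Tax = €1,486,000 × 2.35% × 294/365 = €28,128.1479

€28,128.15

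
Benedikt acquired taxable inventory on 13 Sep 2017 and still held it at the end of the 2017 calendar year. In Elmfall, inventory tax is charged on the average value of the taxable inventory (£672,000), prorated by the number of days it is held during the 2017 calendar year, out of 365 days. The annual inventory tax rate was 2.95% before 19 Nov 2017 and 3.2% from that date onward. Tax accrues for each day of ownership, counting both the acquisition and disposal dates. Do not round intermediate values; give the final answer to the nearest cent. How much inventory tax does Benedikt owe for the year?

£6,172.27

13 Sep – 18 Nov 2017: 67 days at 2.95% → £672,000 × 2.95% × 67/365 = £3,638.9260
19 Nov – 31 Dec 2017: 43 days at 3.2% → £672,000 × 3.2% × 43/365 = £2,533.3479
Total = £6,172.2740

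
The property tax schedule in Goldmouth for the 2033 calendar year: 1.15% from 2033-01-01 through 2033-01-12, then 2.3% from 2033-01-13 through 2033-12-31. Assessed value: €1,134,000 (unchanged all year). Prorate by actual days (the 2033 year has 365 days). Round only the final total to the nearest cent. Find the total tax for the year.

€25,653.25

2033-01-01 to 2033-01-12: 12 days at 1.15% → €1,134,000 × 1.15% × 12/365 = €428.7452
2033-01-13 to 2033-12-31: 353 days at 2.3% → €1,134,000 × 2.3% × 353/365 = €25,224.5096
Total = €25,653.2548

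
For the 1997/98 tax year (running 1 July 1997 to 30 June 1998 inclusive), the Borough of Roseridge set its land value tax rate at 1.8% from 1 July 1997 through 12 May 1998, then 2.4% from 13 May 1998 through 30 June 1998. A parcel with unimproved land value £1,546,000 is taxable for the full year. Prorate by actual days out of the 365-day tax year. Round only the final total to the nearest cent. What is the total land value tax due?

1 July 1997 – 12 May 1998: 316 days at 1.8% → £1,546,000 × 1.8% × 316/365 = £24,092.1863
13 May – 30 June 1998: 49 days at 2.4% → £1,546,000 × 2.4% × 49/365 = £4,981.0849
Total = £29,073.2712

£29,073.27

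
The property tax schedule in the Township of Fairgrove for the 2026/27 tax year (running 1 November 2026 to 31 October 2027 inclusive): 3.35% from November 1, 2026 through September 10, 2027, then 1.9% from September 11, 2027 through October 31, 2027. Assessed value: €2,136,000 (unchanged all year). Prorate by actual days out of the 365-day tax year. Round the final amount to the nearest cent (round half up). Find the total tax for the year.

€67,228.41

November 1, 2026 – September 10, 2027: 314 days at 3.35% → €2,136,000 × 3.35% × 314/365 = €61,557.7644
September 11 – October 31, 2027: 51 days at 1.9% → €2,136,000 × 1.9% × 51/365 = €5,670.6411
Total = €67,228.4055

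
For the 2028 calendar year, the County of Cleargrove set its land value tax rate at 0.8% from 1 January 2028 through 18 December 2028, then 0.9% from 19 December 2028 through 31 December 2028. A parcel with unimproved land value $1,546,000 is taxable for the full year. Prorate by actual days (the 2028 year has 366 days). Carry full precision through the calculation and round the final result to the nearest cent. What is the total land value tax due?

1 January – 18 December 2028: 353 days at 0.8% → $1,546,000 × 0.8% × 353/366 = $11,928.6995
19 December – 31 December 2028: 13 days at 0.9% → $1,546,000 × 0.9% × 13/366 = $494.2131
Total = $12,422.9126

$12,422.91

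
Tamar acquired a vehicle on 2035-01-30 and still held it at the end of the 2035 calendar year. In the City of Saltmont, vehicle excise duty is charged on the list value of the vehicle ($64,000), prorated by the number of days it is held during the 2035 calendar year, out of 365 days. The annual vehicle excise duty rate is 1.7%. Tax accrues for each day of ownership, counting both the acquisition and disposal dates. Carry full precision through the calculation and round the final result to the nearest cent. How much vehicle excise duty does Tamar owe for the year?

Days held (2035-01-30 to 2035-12-31): 336 out of 365
Tax = $64,000 × 1.7% × 336/365 = $1,001.5562

$1,001.56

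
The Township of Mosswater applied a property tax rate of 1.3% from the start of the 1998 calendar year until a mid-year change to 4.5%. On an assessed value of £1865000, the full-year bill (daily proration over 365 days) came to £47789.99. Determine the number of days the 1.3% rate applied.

221 days

Let d = days at the first rate; then 365 − d days at the second rate.
£1865000 × [1.3%·d + 4.5%·(365−d)] / 365 = £47789.99
Solving gives d = 221, so the new rate took effect on August 10, 1998.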